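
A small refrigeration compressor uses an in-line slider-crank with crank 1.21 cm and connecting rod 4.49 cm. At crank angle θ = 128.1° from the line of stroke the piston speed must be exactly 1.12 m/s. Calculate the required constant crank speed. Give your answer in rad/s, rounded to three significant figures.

142

For an in-line slider-crank, |v_piston| = rω|sinθ|·[1 + r cosθ/√(L² − r² sin²θ)].
With r = 0.0121 m, L = 0.0449 m, θ = 128.1°: the bracketed kinematic factor |dx/dθ| = 0.0079017 m.
ω = v/|dx/dθ| = 1.12/0.0079017 = 141.74 rad/s.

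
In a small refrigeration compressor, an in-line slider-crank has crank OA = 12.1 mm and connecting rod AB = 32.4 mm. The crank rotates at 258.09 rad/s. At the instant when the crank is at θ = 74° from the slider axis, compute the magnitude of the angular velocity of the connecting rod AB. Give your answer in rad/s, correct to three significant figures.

28.5

ω = 258.1 rad/s
The rod makes angle φ with the slider axis where L sinφ = r sinθ; differentiating, L cosφ·φ̇ = r ω cosθ.
L cosφ = √(L² − r² sin²θ) = 0.03024 m.
|ω_rod| = r ω |cosθ| / √(L² − r² sin²θ) = 0.0121·258.1·0.27564/0.03024 = 28.465 rad/s.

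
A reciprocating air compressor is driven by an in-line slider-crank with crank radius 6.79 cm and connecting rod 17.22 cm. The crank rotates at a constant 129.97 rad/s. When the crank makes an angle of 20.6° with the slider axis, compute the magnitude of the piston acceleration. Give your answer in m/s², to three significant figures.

ω = 130 rad/s
x(θ) = r cosθ + √(L² − r² sin²θ); with ω constant, a = ω²·d²x/dθ².
d²x/dθ² = −r cosθ − r²(cos2θ)/√u − r⁴ sin²2θ/(4u^{3/2}),  u = L² − r² sin²θ = 0.0290821 m².
Substituting r = 0.0679 m, L = 0.1722 m, θ = 20.6°: d²x/dθ² = -0.084365 m.
a = ω²·d²x/dθ² = (130)²·(-0.084365) = -1425.1 m/s²;  |a| = 1425.1 m/s².

1430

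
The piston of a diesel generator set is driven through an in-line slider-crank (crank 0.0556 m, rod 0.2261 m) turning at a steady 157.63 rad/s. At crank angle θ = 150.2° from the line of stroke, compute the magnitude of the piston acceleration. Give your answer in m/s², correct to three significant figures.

1020

ω = 157.6 rad/s
x(θ) = r cosθ + √(L² − r² sin²θ); with ω constant, a = ω²·d²x/dθ².
d²x/dθ² = −r cosθ − r²(cos2θ)/√u − r⁴ sin²2θ/(4u^{3/2}),  u = L² − r² sin²θ = 0.0503577 m².
Substituting r = 0.0556 m, L = 0.2261 m, θ = 150.2°: d²x/dθ² = +0.041119 m.
a = ω²·d²x/dθ² = (157.6)²·(+0.041119) = +1021.7 m/s²;  |a| = 1021.7 m/s².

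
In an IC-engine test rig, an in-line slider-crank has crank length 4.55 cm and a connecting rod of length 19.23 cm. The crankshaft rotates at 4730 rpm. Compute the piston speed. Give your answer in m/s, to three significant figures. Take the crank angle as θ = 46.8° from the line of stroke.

ω = 2π·4730/60 = 495.3 rad/s
For an in-line slider-crank, x = r cosθ + √(L² − r² sin²θ), so v = −rω sinθ·[1 + r cosθ/√(L² − r² sin²θ)].
With r = 0.0455 m, L = 0.1923 m, θ = 46.8°: √(L² − r² sin²θ) = 0.18942 m.
v = −0.0455·495.3·0.72897·[1 + 0.0455·0.68455/0.18942] = -19.13 m/s.
|v| = 19.13 m/s.

19.1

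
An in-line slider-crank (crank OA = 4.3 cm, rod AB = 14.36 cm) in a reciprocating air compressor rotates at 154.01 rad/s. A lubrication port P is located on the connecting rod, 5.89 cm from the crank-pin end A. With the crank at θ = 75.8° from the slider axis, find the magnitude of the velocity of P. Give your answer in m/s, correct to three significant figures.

ω = 154 rad/s.  Crank-pin speed |V_A| = rω = 6.6224 m/s, perpendicular to OA.
Rod angle: sinφ = −(r/L) sinθ ⇒ φ = -16.876°; ω_rod = −rω cosθ/√(L²−r²sin²θ) = -11.822 rad/s.
V_P = V_A + ω_rod × AP, with AP = 0.0589 m along the rod.
Components: V_Px = −rω sinθ − a·ω_rod·sinφ = -6.6222 m/s;  V_Py = rω cosθ + a·ω_rod·cosφ = +0.9582 m/s.
|V_P| = √(V_Px² + V_Py²) = 6.6912 m/s.

6.69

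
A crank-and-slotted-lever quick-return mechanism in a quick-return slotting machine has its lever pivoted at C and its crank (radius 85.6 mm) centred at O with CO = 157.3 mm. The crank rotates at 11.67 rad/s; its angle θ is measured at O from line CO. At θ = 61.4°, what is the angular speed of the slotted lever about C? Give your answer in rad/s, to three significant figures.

3.57

ω = 11.67 rad/s
Crank pin A relative to C: A = (d + r cosθ, r sinθ); lever angle φ = atan2(r sinθ, d + r cosθ).
Differentiating tanφ: φ̇ = rω(d cosθ + r)/(d² + r² + 2dr cosθ).
d² + r² + 2dr cosθ = |CA|² = 0.0449617 m²;  d cosθ + r = +0.1609 m.
|ω_lever| = |0.0856·11.67·+0.1609| / 0.0449617 = 3.5748 rad/s.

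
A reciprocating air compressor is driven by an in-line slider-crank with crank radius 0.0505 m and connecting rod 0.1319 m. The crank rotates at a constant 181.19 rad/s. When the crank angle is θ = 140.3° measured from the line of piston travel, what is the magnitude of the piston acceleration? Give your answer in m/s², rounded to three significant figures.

1130

ω = 181.2 rad/s
x(θ) = r cosθ + √(L² − r² sin²θ); with ω constant, a = ω²·d²x/dθ².
d²x/dθ² = −r cosθ − r²(cos2θ)/√u − r⁴ sin²2θ/(4u^{3/2}),  u = L² − r² sin²θ = 0.016357 m².
Substituting r = 0.0505 m, L = 0.1319 m, θ = 140.3°: d²x/dθ² = +0.034436 m.
a = ω²·d²x/dθ² = (181.2)²·(+0.034436) = +1130.5 m/s²;  |a| = 1130.5 m/s².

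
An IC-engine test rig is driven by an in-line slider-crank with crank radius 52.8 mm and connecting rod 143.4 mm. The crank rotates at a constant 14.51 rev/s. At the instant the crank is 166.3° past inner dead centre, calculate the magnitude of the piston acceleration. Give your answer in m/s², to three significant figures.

281

ω = 2π·14.5 = 91.17 rad/s
x(θ) = r cosθ + √(L² − r² sin²θ); with ω constant, a = ω²·d²x/dθ².
d²x/dθ² = −r cosθ − r²(cos2θ)/√u − r⁴ sin²2θ/(4u^{3/2}),  u = L² − r² sin²θ = 0.0204072 m².
Substituting r = 0.0528 m, L = 0.1434 m, θ = 166.3°: d²x/dθ² = +0.033831 m.
a = ω²·d²x/dθ² = (91.17)²·(+0.033831) = +281.19 m/s²;  |a| = 281.19 m/s².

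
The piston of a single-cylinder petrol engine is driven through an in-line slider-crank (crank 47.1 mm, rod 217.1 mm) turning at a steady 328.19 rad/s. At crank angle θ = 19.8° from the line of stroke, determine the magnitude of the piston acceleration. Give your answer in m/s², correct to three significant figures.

ω = 328.2 rad/s
x(θ) = r cosθ + √(L² − r² sin²θ); with ω constant, a = ω²·d²x/dθ².
d²x/dθ² = −r cosθ − r²(cos2θ)/√u − r⁴ sin²2θ/(4u^{3/2}),  u = L² − r² sin²θ = 0.0468779 m².
Substituting r = 0.0471 m, L = 0.2171 m, θ = 19.8°: d²x/dθ² = -0.052259 m.
a = ω²·d²x/dθ² = (328.2)²·(-0.052259) = -5628.8 m/s²;  |a| = 5628.8 m/s².

5630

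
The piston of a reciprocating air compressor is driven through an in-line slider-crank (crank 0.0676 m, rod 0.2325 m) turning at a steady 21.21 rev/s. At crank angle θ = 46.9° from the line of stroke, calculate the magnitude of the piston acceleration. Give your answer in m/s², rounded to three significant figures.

ω = 2π·21.2 = 133.3 rad/s
x(θ) = r cosθ + √(L² − r² sin²θ); with ω constant, a = ω²·d²x/dθ².
d²x/dθ² = −r cosθ − r²(cos2θ)/√u − r⁴ sin²2θ/(4u^{3/2}),  u = L² − r² sin²θ = 0.0516199 m².
Substituting r = 0.0676 m, L = 0.2325 m, θ = 46.9°: d²x/dθ² = -0.0453 m.
a = ω²·d²x/dθ² = (133.3)²·(-0.0453) = -804.52 m/s²;  |a| = 804.52 m/s².

805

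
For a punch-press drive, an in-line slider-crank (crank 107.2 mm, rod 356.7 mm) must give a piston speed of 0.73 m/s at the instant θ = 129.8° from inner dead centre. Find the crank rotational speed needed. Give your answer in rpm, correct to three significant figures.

105

For an in-line slider-crank, |v_piston| = rω|sinθ|·[1 + r cosθ/√(L² − r² sin²θ)].
With r = 0.1072 m, L = 0.3567 m, θ = 129.8°: the bracketed kinematic factor |dx/dθ| = 0.066076 m.
ω = v/|dx/dθ| = 0.73/0.066076 = 11.048 rad/s.
N = 60ω/(2π) = 105.5 rpm.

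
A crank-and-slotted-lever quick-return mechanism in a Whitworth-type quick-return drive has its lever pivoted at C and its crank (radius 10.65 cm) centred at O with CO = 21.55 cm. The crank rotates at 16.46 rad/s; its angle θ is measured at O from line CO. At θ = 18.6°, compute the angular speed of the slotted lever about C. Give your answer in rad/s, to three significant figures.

ω = 16.46 rad/s
Crank pin A relative to C: A = (d + r cosθ, r sinθ); lever angle φ = atan2(r sinθ, d + r cosθ).
Differentiating tanφ: φ̇ = rω(d cosθ + r)/(d² + r² + 2dr cosθ).
d² + r² + 2dr cosθ = |CA|² = 0.101286 m²;  d cosθ + r = +0.31074 m.
|ω_lever| = |0.1065·16.46·+0.31074| / 0.101286 = 5.3781 rad/s.

5.38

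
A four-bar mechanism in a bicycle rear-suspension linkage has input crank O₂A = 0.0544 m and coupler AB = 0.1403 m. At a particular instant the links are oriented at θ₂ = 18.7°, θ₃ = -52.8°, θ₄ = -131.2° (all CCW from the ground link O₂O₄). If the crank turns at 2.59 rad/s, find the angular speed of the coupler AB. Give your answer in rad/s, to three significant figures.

ω₂ = 2.59 rad/s
Differentiating the loop-closure r₂e^{iθ₂}+r₃e^{iθ₃}=r₁+r₄e^{iθ₄} gives r₂ω₂e^{iθ₂}+r₃ω₃e^{iθ₃}=r₄ω₄e^{iθ₄}.
Eliminating the other unknown: ω₃ = r₂ω₂ sin(θ₄−θ₂) / [r₃ sin(θ₃−θ₄)].
Numerator sine = -0.50151; denominator sine = +0.97958.
Result = 0.0544·2.59·(-0.50151) / (0.1403·(+0.97958)) = -0.51414 rad/s; magnitude 0.51414 rad/s.

0.514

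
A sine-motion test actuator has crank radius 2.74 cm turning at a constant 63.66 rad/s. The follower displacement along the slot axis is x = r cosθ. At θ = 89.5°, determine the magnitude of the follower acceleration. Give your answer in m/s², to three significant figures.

ω = 63.66 rad/s
x = r cosθ ⇒ ẍ = −rω² cosθ (ω constant).
|a| = rω²|cosθ| = 0.0274·(63.66)²·|cos 89.5°| = 0.969 m/s².

0.969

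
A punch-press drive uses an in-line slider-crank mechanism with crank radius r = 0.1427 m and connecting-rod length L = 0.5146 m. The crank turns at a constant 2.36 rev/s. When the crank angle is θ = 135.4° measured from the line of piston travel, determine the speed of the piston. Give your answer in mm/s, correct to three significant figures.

1190

ω = 2π·2.36 = 14.83 rad/s
For an in-line slider-crank, x = r cosθ + √(L² − r² sin²θ), so v = −rω sinθ·[1 + r cosθ/√(L² − r² sin²θ)].
With r = 0.1427 m, L = 0.5146 m, θ = 135.4°: √(L² − r² sin²θ) = 0.50475 m.
v = −0.1427·14.83·0.70215·[1 + 0.1427·-0.71203/0.50475] = -1.1867 m/s.
|v| = 1.1867 m/s = 1186.7 mm/s.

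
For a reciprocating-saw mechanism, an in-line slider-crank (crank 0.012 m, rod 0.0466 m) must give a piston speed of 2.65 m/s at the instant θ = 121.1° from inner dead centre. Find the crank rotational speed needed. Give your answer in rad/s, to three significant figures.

For an in-line slider-crank, |v_piston| = rω|sinθ|·[1 + r cosθ/√(L² − r² sin²θ)].
With r = 0.012 m, L = 0.0466 m, θ = 121.1°: the bracketed kinematic factor |dx/dθ| = 0.008874 m.
ω = v/|dx/dθ| = 2.65/0.008874 = 298.63 rad/s.

299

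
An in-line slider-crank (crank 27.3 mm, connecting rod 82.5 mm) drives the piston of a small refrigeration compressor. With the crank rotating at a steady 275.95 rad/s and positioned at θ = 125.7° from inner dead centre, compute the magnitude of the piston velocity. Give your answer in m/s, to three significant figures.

4.89

ω = 275.9 rad/s
For an in-line slider-crank, x = r cosθ + √(L² − r² sin²θ), so v = −rω sinθ·[1 + r cosθ/√(L² − r² sin²θ)].
With r = 0.0273 m, L = 0.0825 m, θ = 125.7°: √(L² − r² sin²θ) = 0.079465 m.
v = −0.0273·275.9·0.81208·[1 + 0.0273·-0.58354/0.079465] = -4.8913 m/s.
|v| = 4.8913 m/s.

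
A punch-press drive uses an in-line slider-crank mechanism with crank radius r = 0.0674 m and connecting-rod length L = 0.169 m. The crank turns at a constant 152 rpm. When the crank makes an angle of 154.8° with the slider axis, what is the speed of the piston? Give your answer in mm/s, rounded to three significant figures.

290

ω = 2π·152/60 = 15.92 rad/s
For an in-line slider-crank, x = r cosθ + √(L² − r² sin²θ), so v = −rω sinθ·[1 + r cosθ/√(L² − r² sin²θ)].
With r = 0.0674 m, L = 0.169 m, θ = 154.8°: √(L² − r² sin²θ) = 0.16655 m.
v = −0.0674·15.92·0.42578·[1 + 0.0674·-0.90483/0.16655] = -0.28952 m/s.
|v| = 0.28952 m/s = 289.52 mm/s.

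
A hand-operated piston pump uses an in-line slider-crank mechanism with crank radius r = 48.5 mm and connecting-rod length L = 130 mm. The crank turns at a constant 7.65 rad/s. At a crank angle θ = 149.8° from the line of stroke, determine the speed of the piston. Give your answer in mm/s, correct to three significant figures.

ω = 7.65 rad/s
For an in-line slider-crank, x = r cosθ + √(L² − r² sin²θ), so v = −rω sinθ·[1 + r cosθ/√(L² − r² sin²θ)].
With r = 0.0485 m, L = 0.13 m, θ = 149.8°: √(L² − r² sin²θ) = 0.12769 m.
v = −0.0485·7.65·0.50302·[1 + 0.0485·-0.86427/0.12769] = -0.12537 m/s.
|v| = 0.12537 m/s = 125.37 mm/s.

125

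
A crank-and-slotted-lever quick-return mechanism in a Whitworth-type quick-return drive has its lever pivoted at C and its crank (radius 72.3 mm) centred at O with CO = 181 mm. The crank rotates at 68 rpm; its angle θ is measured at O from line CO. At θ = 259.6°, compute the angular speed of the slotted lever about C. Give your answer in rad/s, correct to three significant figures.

0.613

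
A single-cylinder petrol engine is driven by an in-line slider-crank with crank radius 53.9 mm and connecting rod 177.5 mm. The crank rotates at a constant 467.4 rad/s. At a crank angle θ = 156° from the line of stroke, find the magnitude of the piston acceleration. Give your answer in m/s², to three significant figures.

ω = 467.4 rad/s
x(θ) = r cosθ + √(L² − r² sin²θ); with ω constant, a = ω²·d²x/dθ².
d²x/dθ² = −r cosθ − r²(cos2θ)/√u − r⁴ sin²2θ/(4u^{3/2}),  u = L² − r² sin²θ = 0.0310256 m².
Substituting r = 0.0539 m, L = 0.1775 m, θ = 156°: d²x/dθ² = +0.03799 m.
a = ω²·d²x/dθ² = (467.4)²·(+0.03799) = +8299.5 m/s²;  |a| = 8299.5 m/s².

8300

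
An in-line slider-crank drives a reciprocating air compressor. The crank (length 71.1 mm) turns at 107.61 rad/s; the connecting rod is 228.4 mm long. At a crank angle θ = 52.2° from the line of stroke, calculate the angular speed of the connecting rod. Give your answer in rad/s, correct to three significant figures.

21.2

ω = 107.6 rad/s
The rod makes angle φ with the slider axis where L sinφ = r sinθ; differentiating, L cosφ·φ̇ = r ω cosθ.
L cosφ = √(L² − r² sin²θ) = 0.22138 m.
|ω_rod| = r ω |cosθ| / √(L² − r² sin²θ) = 0.0711·107.6·0.61291/0.22138 = 21.182 rad/s.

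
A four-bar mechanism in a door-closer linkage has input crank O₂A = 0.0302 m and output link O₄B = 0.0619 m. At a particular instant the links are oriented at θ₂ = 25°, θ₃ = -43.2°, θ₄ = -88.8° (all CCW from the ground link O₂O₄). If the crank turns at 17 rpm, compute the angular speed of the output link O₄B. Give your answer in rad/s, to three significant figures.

1.13

ω₂ = 1.78 rad/s (from 17 rpm).
Differentiating the loop-closure r₂e^{iθ₂}+r₃e^{iθ₃}=r₁+r₄e^{iθ₄} gives r₂ω₂e^{iθ₂}+r₃ω₃e^{iθ₃}=r₄ω₄e^{iθ₄}.
Eliminating the other unknown: ω₄ = r₂ω₂ sin(θ₂−θ₃) / [r₄ sin(θ₄−θ₃)].
Numerator sine = +0.92849; denominator sine = -0.71447.
Result = 0.0302·1.78·(+0.92849) / (0.0619·(-0.71447)) = -1.1287 rad/s; magnitude 1.1287 rad/s.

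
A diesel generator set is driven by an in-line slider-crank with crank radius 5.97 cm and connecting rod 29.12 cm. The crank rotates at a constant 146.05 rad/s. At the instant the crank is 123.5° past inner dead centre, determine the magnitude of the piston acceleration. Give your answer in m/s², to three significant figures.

ω = 146.1 rad/s
x(θ) = r cosθ + √(L² − r² sin²θ); with ω constant, a = ω²·d²x/dθ².
d²x/dθ² = −r cosθ − r²(cos2θ)/√u − r⁴ sin²2θ/(4u^{3/2}),  u = L² − r² sin²θ = 0.0823191 m².
Substituting r = 0.0597 m, L = 0.2912 m, θ = 123.5°: d²x/dθ² = +0.03769 m.
a = ω²·d²x/dθ² = (146.1)²·(+0.03769) = +803.96 m/s²;  |a| = 803.96 m/s².

804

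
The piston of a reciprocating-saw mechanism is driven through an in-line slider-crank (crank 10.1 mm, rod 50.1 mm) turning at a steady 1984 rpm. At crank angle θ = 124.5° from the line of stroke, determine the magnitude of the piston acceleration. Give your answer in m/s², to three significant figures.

ω = 2π·1984/60 = 207.8 rad/s
x(θ) = r cosθ + √(L² − r² sin²θ); with ω constant, a = ω²·d²x/dθ².
d²x/dθ² = −r cosθ − r²(cos2θ)/√u − r⁴ sin²2θ/(4u^{3/2}),  u = L² − r² sin²θ = 0.00244073 m².
Substituting r = 0.0101 m, L = 0.0501 m, θ = 124.5°: d²x/dθ² = +0.0064419 m.
a = ω²·d²x/dθ² = (207.8)²·(+0.0064419) = +278.07 m/s²;  |a| = 278.07 m/s².

278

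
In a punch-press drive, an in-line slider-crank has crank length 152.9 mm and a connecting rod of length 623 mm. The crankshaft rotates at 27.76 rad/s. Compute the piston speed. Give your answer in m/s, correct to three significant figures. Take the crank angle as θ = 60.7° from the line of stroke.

ω = 27.76 rad/s
For an in-line slider-crank, x = r cosθ + √(L² − r² sin²θ), so v = −rω sinθ·[1 + r cosθ/√(L² − r² sin²θ)].
With r = 0.1529 m, L = 0.623 m, θ = 60.7°: √(L² − r² sin²θ) = 0.60856 m.
v = −0.1529·27.76·0.87207·[1 + 0.1529·0.48938/0.60856] = -4.1566 m/s.
|v| = 4.1566 m/s.

4.16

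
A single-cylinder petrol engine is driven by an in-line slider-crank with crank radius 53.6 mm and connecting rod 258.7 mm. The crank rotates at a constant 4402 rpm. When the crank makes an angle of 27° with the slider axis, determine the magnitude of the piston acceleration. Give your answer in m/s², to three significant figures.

ω = 2π·4402/60 = 461 rad/s
x(θ) = r cosθ + √(L² − r² sin²θ); with ω constant, a = ω²·d²x/dθ².
d²x/dθ² = −r cosθ − r²(cos2θ)/√u − r⁴ sin²2θ/(4u^{3/2}),  u = L² − r² sin²θ = 0.0663336 m².
Substituting r = 0.0536 m, L = 0.2587 m, θ = 27°: d²x/dθ² = -0.054394 m.
a = ω²·d²x/dθ² = (461)²·(-0.054394) = -11559 m/s²;  |a| = 11559 m/s².

11600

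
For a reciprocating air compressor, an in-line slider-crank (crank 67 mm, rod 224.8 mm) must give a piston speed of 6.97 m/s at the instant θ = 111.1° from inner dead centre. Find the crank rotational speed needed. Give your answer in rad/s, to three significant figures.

126

For an in-line slider-crank, |v_piston| = rω|sinθ|·[1 + r cosθ/√(L² − r² sin²θ)].
With r = 0.067 m, L = 0.2248 m, θ = 111.1°: the bracketed kinematic factor |dx/dθ| = 0.055526 m.
ω = v/|dx/dθ| = 6.97/0.055526 = 125.53 rad/s.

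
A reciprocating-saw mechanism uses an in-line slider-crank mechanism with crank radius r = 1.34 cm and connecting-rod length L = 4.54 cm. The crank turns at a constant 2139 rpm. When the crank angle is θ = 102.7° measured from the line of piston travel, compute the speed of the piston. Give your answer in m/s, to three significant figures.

ω = 2π·2139/60 = 224 rad/s
For an in-line slider-crank, x = r cosθ + √(L² − r² sin²θ), so v = −rω sinθ·[1 + r cosθ/√(L² − r² sin²θ)].
With r = 0.0134 m, L = 0.0454 m, θ = 102.7°: √(L² − r² sin²θ) = 0.043477 m.
v = −0.0134·224·0.97553·[1 + 0.0134·-0.21985/0.043477] = -2.7297 m/s.
|v| = 2.7297 m/s.

2.73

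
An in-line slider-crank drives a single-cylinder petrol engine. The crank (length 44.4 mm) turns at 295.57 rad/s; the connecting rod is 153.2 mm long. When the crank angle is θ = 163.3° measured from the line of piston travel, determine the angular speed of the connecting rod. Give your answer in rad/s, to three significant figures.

82.3

ω = 295.6 rad/s
The rod makes angle φ with the slider axis where L sinφ = r sinθ; differentiating, L cosφ·φ̇ = r ω cosθ.
L cosφ = √(L² − r² sin²θ) = 0.15267 m.
|ω_rod| = r ω |cosθ| / √(L² − r² sin²θ) = 0.0444·295.6·0.95782/0.15267 = 82.334 rad/s.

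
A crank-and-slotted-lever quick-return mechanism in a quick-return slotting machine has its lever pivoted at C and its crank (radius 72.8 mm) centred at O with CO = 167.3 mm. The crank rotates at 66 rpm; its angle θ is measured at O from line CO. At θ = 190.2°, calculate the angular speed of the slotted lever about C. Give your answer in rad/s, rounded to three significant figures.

ω = 6.912 rad/s (from 66 rpm).
Crank pin A relative to C: A = (d + r cosθ, r sinθ); lever angle φ = atan2(r sinθ, d + r cosθ).
Differentiating tanφ: φ̇ = rω(d cosθ + r)/(d² + r² + 2dr cosθ).
d² + r² + 2dr cosθ = |CA|² = 0.00931523 m²;  d cosθ + r = -0.091856 m.
|ω_lever| = |0.0728·6.912·-0.091856| / 0.00931523 = 4.9616 rad/s.

4.96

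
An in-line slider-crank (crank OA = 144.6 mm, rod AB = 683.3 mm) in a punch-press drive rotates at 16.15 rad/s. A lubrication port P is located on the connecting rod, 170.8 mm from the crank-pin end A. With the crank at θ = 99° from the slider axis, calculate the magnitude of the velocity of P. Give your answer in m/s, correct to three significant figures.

ω = 16.15 rad/s.  Crank-pin speed |V_A| = rω = 2.3353 m/s, perpendicular to OA.
Rod angle: sinφ = −(r/L) sinθ ⇒ φ = -12.065°; ω_rod = −rω cosθ/√(L²−r²sin²θ) = +0.54672 rad/s.
V_P = V_A + ω_rod × AP, with AP = 0.1708 m along the rod.
Components: V_Px = −rω sinθ − a·ω_rod·sinφ = -2.287 m/s;  V_Py = rω cosθ + a·ω_rod·cosφ = -0.274 m/s.
|V_P| = √(V_Px² + V_Py²) = 2.3034 m/s.

2.30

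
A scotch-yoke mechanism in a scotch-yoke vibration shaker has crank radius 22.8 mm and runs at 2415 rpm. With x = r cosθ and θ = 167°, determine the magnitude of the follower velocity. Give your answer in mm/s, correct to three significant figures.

ω = 252.9 rad/s (from 2415 rpm).
x = r cosθ ⇒ ẋ = −rω sinθ.
|v| = rω|sinθ| = 0.0228·252.9·|sin 167°| = 1.2971 m/s = 1297.1 mm/s.

1300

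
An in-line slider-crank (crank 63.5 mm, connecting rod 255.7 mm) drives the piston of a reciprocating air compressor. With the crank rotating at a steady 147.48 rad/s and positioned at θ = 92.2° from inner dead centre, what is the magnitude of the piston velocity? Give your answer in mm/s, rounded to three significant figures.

ω = 147.5 rad/s
For an in-line slider-crank, x = r cosθ + √(L² − r² sin²θ), so v = −rω sinθ·[1 + r cosθ/√(L² − r² sin²θ)].
With r = 0.0635 m, L = 0.2557 m, θ = 92.2°: √(L² − r² sin²θ) = 0.2477 m.
v = −0.0635·147.5·0.99926·[1 + 0.0635·-0.03839/0.2477] = -9.266 m/s.
|v| = 9.266 m/s = 9266 mm/s.

9270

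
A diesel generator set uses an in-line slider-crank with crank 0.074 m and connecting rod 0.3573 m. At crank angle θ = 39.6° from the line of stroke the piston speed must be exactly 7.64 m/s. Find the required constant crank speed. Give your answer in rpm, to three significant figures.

1330

For an in-line slider-crank, |v_piston| = rω|sinθ|·[1 + r cosθ/√(L² − r² sin²θ)].
With r = 0.074 m, L = 0.3573 m, θ = 39.6°: the bracketed kinematic factor |dx/dθ| = 0.054763 m.
ω = v/|dx/dθ| = 7.64/0.054763 = 139.51 rad/s.
N = 60ω/(2π) = 1332.2 rpm.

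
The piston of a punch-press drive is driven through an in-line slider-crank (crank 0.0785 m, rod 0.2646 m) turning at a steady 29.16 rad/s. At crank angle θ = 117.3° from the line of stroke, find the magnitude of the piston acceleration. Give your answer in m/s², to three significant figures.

42.2

ω = 29.16 rad/s
x(θ) = r cosθ + √(L² − r² sin²θ); with ω constant, a = ω²·d²x/dθ².
d²x/dθ² = −r cosθ − r²(cos2θ)/√u − r⁴ sin²2θ/(4u^{3/2}),  u = L² − r² sin²θ = 0.0651472 m².
Substituting r = 0.0785 m, L = 0.2646 m, θ = 117.3°: d²x/dθ² = +0.04961 m.
a = ω²·d²x/dθ² = (29.16)²·(+0.04961) = +42.184 m/s²;  |a| = 42.184 m/s².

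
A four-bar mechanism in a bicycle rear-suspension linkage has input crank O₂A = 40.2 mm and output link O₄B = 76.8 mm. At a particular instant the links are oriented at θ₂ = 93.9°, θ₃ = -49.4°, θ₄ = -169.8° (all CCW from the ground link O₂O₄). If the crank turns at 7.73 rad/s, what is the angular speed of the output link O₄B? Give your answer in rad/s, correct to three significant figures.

ω₂ = 7.73 rad/s
Differentiating the loop-closure r₂e^{iθ₂}+r₃e^{iθ₃}=r₁+r₄e^{iθ₄} gives r₂ω₂e^{iθ₂}+r₃ω₃e^{iθ₃}=r₄ω₄e^{iθ₄}.
Eliminating the other unknown: ω₄ = r₂ω₂ sin(θ₂−θ₃) / [r₄ sin(θ₄−θ₃)].
Numerator sine = +0.59763; denominator sine = -0.86251.
Result = 0.0402·7.73·(+0.59763) / (0.0768·(-0.86251)) = -2.8035 rad/s; magnitude 2.8035 rad/s.

2.80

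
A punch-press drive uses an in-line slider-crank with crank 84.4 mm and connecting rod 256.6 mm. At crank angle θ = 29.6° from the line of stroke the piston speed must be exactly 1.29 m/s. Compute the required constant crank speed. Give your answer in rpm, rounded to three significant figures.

For an in-line slider-crank, |v_piston| = rω|sinθ|·[1 + r cosθ/√(L² − r² sin²θ)].
With r = 0.0844 m, L = 0.2566 m, θ = 29.6°: the bracketed kinematic factor |dx/dθ| = 0.053772 m.
ω = v/|dx/dθ| = 1.29/0.053772 = 23.99 rad/s.
N = 60ω/(2π) = 229.09 rpm.

229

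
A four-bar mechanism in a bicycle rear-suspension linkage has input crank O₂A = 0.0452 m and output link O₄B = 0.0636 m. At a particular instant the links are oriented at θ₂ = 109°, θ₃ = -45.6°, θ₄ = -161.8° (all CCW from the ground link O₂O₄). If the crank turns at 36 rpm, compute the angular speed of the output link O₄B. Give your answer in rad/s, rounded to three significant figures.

1.28

ω₂ = 3.77 rad/s (from 36 rpm).
Differentiating the loop-closure r₂e^{iθ₂}+r₃e^{iθ₃}=r₁+r₄e^{iθ₄} gives r₂ω₂e^{iθ₂}+r₃ω₃e^{iθ₃}=r₄ω₄e^{iθ₄}.
Eliminating the other unknown: ω₄ = r₂ω₂ sin(θ₂−θ₃) / [r₄ sin(θ₄−θ₃)].
Numerator sine = +0.42894; denominator sine = -0.89726.
Result = 0.0452·3.77·(+0.42894) / (0.0636·(-0.89726)) = -1.2808 rad/s; magnitude 1.2808 rad/s.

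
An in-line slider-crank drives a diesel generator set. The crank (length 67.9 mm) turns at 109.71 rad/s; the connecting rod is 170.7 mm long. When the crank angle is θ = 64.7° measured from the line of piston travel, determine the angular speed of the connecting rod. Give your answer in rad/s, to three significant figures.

20.0

ω = 109.7 rad/s
The rod makes angle φ with the slider axis where L sinφ = r sinθ; differentiating, L cosφ·φ̇ = r ω cosθ.
L cosφ = √(L² − r² sin²θ) = 0.15928 m.
|ω_rod| = r ω |cosθ| / √(L² − r² sin²θ) = 0.0679·109.7·0.42736/0.15928 = 19.987 rad/s.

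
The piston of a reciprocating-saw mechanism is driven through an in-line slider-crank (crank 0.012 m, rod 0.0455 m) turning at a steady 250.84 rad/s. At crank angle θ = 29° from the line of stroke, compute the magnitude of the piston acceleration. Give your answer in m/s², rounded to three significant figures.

769

ω = 250.8 rad/s
x(θ) = r cosθ + √(L² − r² sin²θ); with ω constant, a = ω²·d²x/dθ².
d²x/dθ² = −r cosθ − r²(cos2θ)/√u − r⁴ sin²2θ/(4u^{3/2}),  u = L² − r² sin²θ = 0.0020364 m².
Substituting r = 0.012 m, L = 0.0455 m, θ = 29°: d²x/dθ² = -0.012227 m.
a = ω²·d²x/dθ² = (250.8)²·(-0.012227) = -769.33 m/s²;  |a| = 769.33 m/s².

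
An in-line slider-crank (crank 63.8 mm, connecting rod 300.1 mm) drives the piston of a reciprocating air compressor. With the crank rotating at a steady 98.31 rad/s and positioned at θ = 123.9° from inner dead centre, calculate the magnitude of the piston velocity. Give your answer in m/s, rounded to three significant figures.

4.58

ω = 98.31 rad/s
For an in-line slider-crank, x = r cosθ + √(L² − r² sin²θ), so v = −rω sinθ·[1 + r cosθ/√(L² − r² sin²θ)].
With r = 0.0638 m, L = 0.3001 m, θ = 123.9°: √(L² − r² sin²θ) = 0.29539 m.
v = −0.0638·98.31·0.83001·[1 + 0.0638·-0.55775/0.29539] = -4.5788 m/s.
|v| = 4.5788 m/s.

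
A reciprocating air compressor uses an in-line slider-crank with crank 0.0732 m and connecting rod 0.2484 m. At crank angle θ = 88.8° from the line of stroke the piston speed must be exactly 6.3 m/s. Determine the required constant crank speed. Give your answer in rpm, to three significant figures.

For an in-line slider-crank, |v_piston| = rω|sinθ|·[1 + r cosθ/√(L² − r² sin²θ)].
With r = 0.0732 m, L = 0.2484 m, θ = 88.8°: the bracketed kinematic factor |dx/dθ| = 0.073657 m.
ω = v/|dx/dθ| = 6.3/0.073657 = 85.532 rad/s.
N = 60ω/(2π) = 816.77 rpm.

817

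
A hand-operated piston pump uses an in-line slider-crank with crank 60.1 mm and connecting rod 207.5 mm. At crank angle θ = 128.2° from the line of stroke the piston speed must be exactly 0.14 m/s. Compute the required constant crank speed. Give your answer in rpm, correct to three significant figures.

34.7

For an in-line slider-crank, |v_piston| = rω|sinθ|·[1 + r cosθ/√(L² − r² sin²θ)].
With r = 0.0601 m, L = 0.2075 m, θ = 128.2°: the bracketed kinematic factor |dx/dθ| = 0.038542 m.
ω = v/|dx/dθ| = 0.14/0.038542 = 3.6324 rad/s.
N = 60ω/(2π) = 34.687 rpm.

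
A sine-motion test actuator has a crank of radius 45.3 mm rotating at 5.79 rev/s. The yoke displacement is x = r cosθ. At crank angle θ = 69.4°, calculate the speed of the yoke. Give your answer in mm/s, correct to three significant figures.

1540

ω = 36.38 rad/s (from 5.79 rev/s).
x = r cosθ ⇒ ẋ = −rω sinθ.
|v| = rω|sinθ| = 0.0453·36.38·|sin 69.4°| = 1.5426 m/s = 1542.6 mm/s.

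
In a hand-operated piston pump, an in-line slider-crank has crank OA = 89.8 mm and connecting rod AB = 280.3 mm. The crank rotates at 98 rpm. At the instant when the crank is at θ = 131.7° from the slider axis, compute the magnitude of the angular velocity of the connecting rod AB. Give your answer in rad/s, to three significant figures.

2.25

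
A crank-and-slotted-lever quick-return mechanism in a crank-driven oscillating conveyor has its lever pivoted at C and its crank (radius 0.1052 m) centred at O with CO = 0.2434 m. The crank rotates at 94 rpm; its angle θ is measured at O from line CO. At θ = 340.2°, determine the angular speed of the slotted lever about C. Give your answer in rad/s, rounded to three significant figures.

ω = 9.844 rad/s (from 94 rpm).
Crank pin A relative to C: A = (d + r cosθ, r sinθ); lever angle φ = atan2(r sinθ, d + r cosθ).
Differentiating tanφ: φ̇ = rω(d cosθ + r)/(d² + r² + 2dr cosθ).
d² + r² + 2dr cosθ = |CA|² = 0.118494 m²;  d cosθ + r = +0.33421 m.
|ω_lever| = |0.1052·9.844·+0.33421| / 0.118494 = 2.9207 rad/s.

2.92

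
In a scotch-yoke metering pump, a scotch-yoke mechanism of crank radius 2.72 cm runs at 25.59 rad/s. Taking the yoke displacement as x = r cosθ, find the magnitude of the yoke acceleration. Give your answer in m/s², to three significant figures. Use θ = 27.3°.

ω = 25.59 rad/s
x = r cosθ ⇒ ẍ = −rω² cosθ (ω constant).
|a| = rω²|cosθ| = 0.0272·(25.59)²·|cos 27.3°| = 15.828 m/s².

15.8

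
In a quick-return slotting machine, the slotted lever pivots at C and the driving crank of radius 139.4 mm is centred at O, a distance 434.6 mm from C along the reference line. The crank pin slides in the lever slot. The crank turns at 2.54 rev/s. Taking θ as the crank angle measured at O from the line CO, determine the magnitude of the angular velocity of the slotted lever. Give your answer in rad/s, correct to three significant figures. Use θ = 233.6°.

ω = 15.96 rad/s (from 2.54 rev/s).
Crank pin A relative to C: A = (d + r cosθ, r sinθ); lever angle φ = atan2(r sinθ, d + r cosθ).
Differentiating tanφ: φ̇ = rω(d cosθ + r)/(d² + r² + 2dr cosθ).
d² + r² + 2dr cosθ = |CA|² = 0.136407 m²;  d cosθ + r = -0.1185 m.
|ω_lever| = |0.1394·15.96·-0.1185| / 0.136407 = 1.9327 rad/s.

1.93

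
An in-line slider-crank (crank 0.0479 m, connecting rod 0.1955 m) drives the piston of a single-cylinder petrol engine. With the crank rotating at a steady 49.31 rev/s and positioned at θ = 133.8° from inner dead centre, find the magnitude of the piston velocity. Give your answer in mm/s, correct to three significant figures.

8870

ω = 2π·49.3 = 309.8 rad/s
For an in-line slider-crank, x = r cosθ + √(L² − r² sin²θ), so v = −rω sinθ·[1 + r cosθ/√(L² − r² sin²θ)].
With r = 0.0479 m, L = 0.1955 m, θ = 133.8°: √(L² − r² sin²θ) = 0.19242 m.
v = −0.0479·309.8·0.72176·[1 + 0.0479·-0.69214/0.19242] = -8.8658 m/s.
|v| = 8.8658 m/s = 8865.8 mm/s.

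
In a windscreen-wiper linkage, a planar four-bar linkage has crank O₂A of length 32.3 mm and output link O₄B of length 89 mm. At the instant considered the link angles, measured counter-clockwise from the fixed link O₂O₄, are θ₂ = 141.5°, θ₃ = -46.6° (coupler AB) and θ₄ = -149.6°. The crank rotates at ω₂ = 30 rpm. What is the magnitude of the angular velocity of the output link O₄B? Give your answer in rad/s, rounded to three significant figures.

0.165

ω₂ = 3.142 rad/s (from 30 rpm).
Differentiating the loop-closure r₂e^{iθ₂}+r₃e^{iθ₃}=r₁+r₄e^{iθ₄} gives r₂ω₂e^{iθ₂}+r₃ω₃e^{iθ₃}=r₄ω₄e^{iθ₄}.
Eliminating the other unknown: ω₄ = r₂ω₂ sin(θ₂−θ₃) / [r₄ sin(θ₄−θ₃)].
Numerator sine = -0.14090; denominator sine = -0.97437.
Result = 0.0323·3.142·(-0.14090) / (0.089·(-0.97437)) = +0.16487 rad/s; magnitude 0.16487 rad/s.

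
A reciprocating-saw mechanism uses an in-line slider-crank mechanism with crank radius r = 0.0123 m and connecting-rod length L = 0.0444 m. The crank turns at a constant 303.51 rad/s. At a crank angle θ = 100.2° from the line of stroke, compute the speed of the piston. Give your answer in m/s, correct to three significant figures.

3.49

ω = 303.5 rad/s
For an in-line slider-crank, x = r cosθ + √(L² − r² sin²θ), so v = −rω sinθ·[1 + r cosθ/√(L² − r² sin²θ)].
With r = 0.0123 m, L = 0.0444 m, θ = 100.2°: √(L² − r² sin²θ) = 0.042718 m.
v = −0.0123·303.5·0.98420·[1 + 0.0123·-0.17708/0.042718] = -3.4868 m/s.
|v| = 3.4868 m/s.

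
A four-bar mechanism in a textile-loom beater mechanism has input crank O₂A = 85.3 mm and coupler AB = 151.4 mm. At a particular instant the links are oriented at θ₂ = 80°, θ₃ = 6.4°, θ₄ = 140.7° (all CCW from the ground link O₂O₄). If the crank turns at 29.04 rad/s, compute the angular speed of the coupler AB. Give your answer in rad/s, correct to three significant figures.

ω₂ = 29.04 rad/s
Differentiating the loop-closure r₂e^{iθ₂}+r₃e^{iθ₃}=r₁+r₄e^{iθ₄} gives r₂ω₂e^{iθ₂}+r₃ω₃e^{iθ₃}=r₄ω₄e^{iθ₄}.
Eliminating the other unknown: ω₃ = r₂ω₂ sin(θ₄−θ₂) / [r₃ sin(θ₃−θ₄)].
Numerator sine = +0.87207; denominator sine = -0.71569.
Result = 0.0853·29.04·(+0.87207) / (0.1514·(-0.71569)) = -19.936 rad/s; magnitude 19.936 rad/s.

19.9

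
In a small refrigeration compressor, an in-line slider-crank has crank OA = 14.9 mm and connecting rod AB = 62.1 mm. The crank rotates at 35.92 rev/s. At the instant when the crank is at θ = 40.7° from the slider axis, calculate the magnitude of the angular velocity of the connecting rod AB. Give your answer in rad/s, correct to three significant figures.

ω = 225.7 rad/s (converted from 35.92 rev/s).
The rod makes angle φ with the slider axis where L sinφ = r sinθ; differentiating, L cosφ·φ̇ = r ω cosθ.
L cosφ = √(L² − r² sin²θ) = 0.061335 m.
|ω_rod| = r ω |cosθ| / √(L² − r² sin²θ) = 0.0149·225.7·0.75813/0.061335 = 41.566 rad/s.

41.6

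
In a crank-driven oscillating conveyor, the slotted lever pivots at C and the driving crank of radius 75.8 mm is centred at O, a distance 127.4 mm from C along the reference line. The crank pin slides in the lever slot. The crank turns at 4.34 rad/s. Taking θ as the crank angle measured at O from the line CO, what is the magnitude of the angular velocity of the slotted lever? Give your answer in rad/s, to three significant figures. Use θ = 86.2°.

1.19

ω = 4.34 rad/s
Crank pin A relative to C: A = (d + r cosθ, r sinθ); lever angle φ = atan2(r sinθ, d + r cosθ).
Differentiating tanφ: φ̇ = rω(d cosθ + r)/(d² + r² + 2dr cosθ).
d² + r² + 2dr cosθ = |CA|² = 0.0232564 m²;  d cosθ + r = +0.084243 m.
|ω_lever| = |0.0758·4.34·+0.084243| / 0.0232564 = 1.1917 rad/s.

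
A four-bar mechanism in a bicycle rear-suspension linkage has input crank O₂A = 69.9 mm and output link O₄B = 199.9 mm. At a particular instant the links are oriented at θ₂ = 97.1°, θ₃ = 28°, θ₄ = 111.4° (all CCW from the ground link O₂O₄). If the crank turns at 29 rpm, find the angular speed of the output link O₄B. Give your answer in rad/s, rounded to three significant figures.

ω₂ = 3.037 rad/s (from 29 rpm).
Differentiating the loop-closure r₂e^{iθ₂}+r₃e^{iθ₃}=r₁+r₄e^{iθ₄} gives r₂ω₂e^{iθ₂}+r₃ω₃e^{iθ₃}=r₄ω₄e^{iθ₄}.
Eliminating the other unknown: ω₄ = r₂ω₂ sin(θ₂−θ₃) / [r₄ sin(θ₄−θ₃)].
Numerator sine = +0.93420; denominator sine = +0.99337.
Result = 0.0699·3.037·(+0.93420) / (0.1999·(+0.99337)) = +0.99867 rad/s; magnitude 0.99867 rad/s.

0.999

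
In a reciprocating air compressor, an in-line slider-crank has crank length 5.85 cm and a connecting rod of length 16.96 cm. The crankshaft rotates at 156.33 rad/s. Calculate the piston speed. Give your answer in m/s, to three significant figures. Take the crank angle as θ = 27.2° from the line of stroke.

ω = 156.3 rad/s
For an in-line slider-crank, x = r cosθ + √(L² − r² sin²θ), so v = −rω sinθ·[1 + r cosθ/√(L² − r² sin²θ)].
With r = 0.0585 m, L = 0.1696 m, θ = 27.2°: √(L² − r² sin²θ) = 0.16748 m.
v = −0.0585·156.3·0.45710·[1 + 0.0585·0.88942/0.16748] = -5.479 m/s.
|v| = 5.479 m/s.

5.48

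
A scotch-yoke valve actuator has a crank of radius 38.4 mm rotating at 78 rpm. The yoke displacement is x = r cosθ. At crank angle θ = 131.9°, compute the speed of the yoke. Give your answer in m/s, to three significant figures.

0.233

ω = 8.168 rad/s (from 78 rpm).
x = r cosθ ⇒ ẋ = −rω sinθ.
|v| = rω|sinθ| = 0.0384·8.168·|sin 131.9°| = 0.23346 m/s.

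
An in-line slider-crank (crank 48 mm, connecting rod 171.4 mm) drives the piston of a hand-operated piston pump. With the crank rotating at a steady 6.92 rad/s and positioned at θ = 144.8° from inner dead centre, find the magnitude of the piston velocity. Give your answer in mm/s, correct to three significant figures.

ω = 6.92 rad/s
For an in-line slider-crank, x = r cosθ + √(L² − r² sin²θ), so v = −rω sinθ·[1 + r cosθ/√(L² − r² sin²θ)].
With r = 0.048 m, L = 0.1714 m, θ = 144.8°: √(L² − r² sin²θ) = 0.16915 m.
v = −0.048·6.92·0.57643·[1 + 0.048·-0.81714/0.16915] = -0.14707 m/s.
|v| = 0.14707 m/s = 147.07 mm/s.

147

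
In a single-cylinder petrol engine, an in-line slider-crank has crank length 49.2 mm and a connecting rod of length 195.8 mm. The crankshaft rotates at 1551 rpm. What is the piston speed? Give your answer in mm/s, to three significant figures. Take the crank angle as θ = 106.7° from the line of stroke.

ω = 2π·1551/60 = 162.4 rad/s
For an in-line slider-crank, x = r cosθ + √(L² − r² sin²θ), so v = −rω sinθ·[1 + r cosθ/√(L² − r² sin²θ)].
With r = 0.0492 m, L = 0.1958 m, θ = 106.7°: √(L² − r² sin²θ) = 0.19004 m.
v = −0.0492·162.4·0.95782·[1 + 0.0492·-0.28736/0.19004] = -7.0846 m/s.
|v| = 7.0846 m/s = 7084.6 mm/s.

7080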